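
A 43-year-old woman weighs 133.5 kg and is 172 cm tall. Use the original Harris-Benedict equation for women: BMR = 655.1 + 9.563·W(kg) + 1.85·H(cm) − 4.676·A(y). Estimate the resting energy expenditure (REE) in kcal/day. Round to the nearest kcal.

2049 kcal/day

Harris-Benedict: BMR = 655.1 + 9.563(133.5) + 1.85(172) − 4.676(43) = 2048.8925 kcal/day.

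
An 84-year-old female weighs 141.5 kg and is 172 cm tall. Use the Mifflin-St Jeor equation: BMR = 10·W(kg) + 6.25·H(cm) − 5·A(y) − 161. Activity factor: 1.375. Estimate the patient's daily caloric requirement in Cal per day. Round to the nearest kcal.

2625 Cal per day

Mifflin-St Jeor (female): BMR = 10(141.5) + 6.25(172) − 5(84) − 161 = 1415 + 1075 − 420 − 161 = 1909 kcal/day.
TEE = BMR × activity factor = 1909 × 1.375 = 2624.875 kcal/day.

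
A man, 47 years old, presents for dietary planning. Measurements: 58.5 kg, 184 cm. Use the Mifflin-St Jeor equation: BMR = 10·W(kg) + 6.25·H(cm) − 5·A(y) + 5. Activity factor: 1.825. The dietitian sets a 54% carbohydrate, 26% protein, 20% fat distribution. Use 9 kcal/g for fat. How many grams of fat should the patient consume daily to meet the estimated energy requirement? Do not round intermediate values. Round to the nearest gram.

61 g/day

Mifflin-St Jeor (male): BMR = 10(58.5) + 6.25(184) − 5(47) + 5 = 585 + 1150 − 235 + 5 = 1505 kcal/day.
TEE = 1505 × 1.825 = 2746.625 kcal/day.
Fat energy = 20% × 2746.625 = 549.325 kcal.
Fat = 549.325 ÷ 9 kcal/g = 61.0361 g.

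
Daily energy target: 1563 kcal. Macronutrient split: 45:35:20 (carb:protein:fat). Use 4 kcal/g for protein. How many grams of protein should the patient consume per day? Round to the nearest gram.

137 g/day

Protein energy = 35% × 1563 = 547.05 kcal.
At 4 kcal/g: 547.05 ÷ 4 = 136.7625 g.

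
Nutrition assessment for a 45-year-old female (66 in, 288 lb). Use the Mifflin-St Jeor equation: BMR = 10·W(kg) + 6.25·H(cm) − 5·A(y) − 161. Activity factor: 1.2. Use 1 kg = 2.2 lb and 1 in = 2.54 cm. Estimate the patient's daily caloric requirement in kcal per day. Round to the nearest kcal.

Convert to metric: weight = 288 ÷ 2.2 = 130.9091 kg; height = 66 × 2.54 = 167.64 cm.
Mifflin-St Jeor (female): BMR = 10(130.9091) + 6.25(167.64) − 5(45) − 161 = 1309.0909 + 1047.75 − 225 − 161 = 1970.8409 kcal/day.
TEE = BMR × activity factor = 1970.8409 × 1.2 = 2365.0091 kcal/day.

2365 kcal per day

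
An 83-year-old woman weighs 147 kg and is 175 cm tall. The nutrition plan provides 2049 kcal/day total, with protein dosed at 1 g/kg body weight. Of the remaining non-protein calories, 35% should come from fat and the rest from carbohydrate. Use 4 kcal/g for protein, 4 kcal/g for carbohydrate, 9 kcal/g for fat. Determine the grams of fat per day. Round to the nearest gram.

57 g/day

Protein = 1 × 147 = 147 g → 147 × 4 = 588 kcal.
Non-protein calories = 2049 − 588 = 1461 kcal.
Fat: 35% × 1461 = 511.35 kcal; carbohydrate: 949.65 kcal.
Fat: 511.35 kcal ÷ 9 kcal/g = 56.8167 g.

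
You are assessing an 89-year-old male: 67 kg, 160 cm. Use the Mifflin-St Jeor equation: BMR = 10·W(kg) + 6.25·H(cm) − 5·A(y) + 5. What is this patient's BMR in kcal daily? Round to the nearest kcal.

1230 kcal daily

Mifflin-St Jeor (male): BMR = 10(67) + 6.25(160) − 5(89) + 5 = 670 + 1000 − 445 + 5 = 1230 kcal/day.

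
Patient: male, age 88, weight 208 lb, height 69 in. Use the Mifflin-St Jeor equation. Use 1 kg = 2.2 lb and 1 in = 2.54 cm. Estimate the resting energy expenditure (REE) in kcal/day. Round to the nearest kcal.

Convert to metric: weight = 208 ÷ 2.2 = 94.5455 kg; height = 69 × 2.54 = 175.26 cm.
Mifflin-St Jeor (male): BMR = 10(94.5455) + 6.25(175.26) − 5(88) + 5 = 945.4545 + 1095.375 − 440 + 5 = 1605.8295 kcal/day.

1606 kcal/day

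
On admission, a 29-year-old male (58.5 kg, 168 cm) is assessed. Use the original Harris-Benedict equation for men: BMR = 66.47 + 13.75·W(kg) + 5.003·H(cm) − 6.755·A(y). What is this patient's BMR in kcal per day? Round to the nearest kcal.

Harris-Benedict: BMR = 66.47 + 13.75(58.5) + 5.003(168) − 6.755(29) = 1515.454 kcal/day.

1515 kcal per day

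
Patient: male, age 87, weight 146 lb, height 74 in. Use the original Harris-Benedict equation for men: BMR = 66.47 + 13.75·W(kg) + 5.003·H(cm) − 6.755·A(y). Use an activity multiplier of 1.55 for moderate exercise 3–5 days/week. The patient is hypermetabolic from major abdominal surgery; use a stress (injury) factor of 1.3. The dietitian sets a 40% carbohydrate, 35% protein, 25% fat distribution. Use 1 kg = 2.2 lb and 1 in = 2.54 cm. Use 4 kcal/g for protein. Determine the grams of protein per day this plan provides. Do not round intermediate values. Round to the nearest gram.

Convert to metric: weight = 146 ÷ 2.2 = 66.3636 kg; height = 74 × 2.54 = 187.96 cm.
Harris-Benedict: BMR = 66.47 + 13.75(66.3636) + 5.003(187.96) − 6.755(87) = 1331.6489 kcal/day.
TEE = 1331.6489 × 1.55 = 2064.0558 kcal/day.
With stress factor 1.3: 2064.0558 × 1.3 = 2683.2725 kcal/day.
Protein energy = 35% × 2683.2725 = 939.1454 kcal.
Protein = 939.1454 ÷ 4 kcal/g = 234.7863 g.

235 g/day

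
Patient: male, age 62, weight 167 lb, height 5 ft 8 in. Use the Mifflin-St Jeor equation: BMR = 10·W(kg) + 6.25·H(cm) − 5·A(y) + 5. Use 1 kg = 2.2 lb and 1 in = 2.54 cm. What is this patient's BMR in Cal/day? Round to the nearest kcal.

Convert to metric: weight = 167 ÷ 2.2 = 75.9091 kg; height = (5×12 + 8) × 2.54 = 68 × 2.54 = 172.72 cm.
Mifflin-St Jeor (male): BMR = 10(75.9091) + 6.25(172.72) − 5(62) + 5 = 759.0909 + 1079.5 − 310 + 5 = 1533.5909 kcal/day.

1534 Cal/day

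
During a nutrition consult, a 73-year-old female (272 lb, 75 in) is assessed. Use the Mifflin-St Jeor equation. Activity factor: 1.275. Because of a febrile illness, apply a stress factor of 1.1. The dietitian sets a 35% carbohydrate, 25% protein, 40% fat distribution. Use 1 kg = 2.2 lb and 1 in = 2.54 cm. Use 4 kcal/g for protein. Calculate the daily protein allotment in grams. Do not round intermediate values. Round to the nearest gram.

167 g/day

Convert to metric: weight = 272 ÷ 2.2 = 123.6364 kg; height = 75 × 2.54 = 190.5 cm.
Mifflin-St Jeor (female): BMR = 10(123.6364) + 6.25(190.5) − 5(73) − 161 = 1236.3636 + 1190.625 − 365 − 161 = 1900.9886 kcal/day.
TEE = 1900.9886 × 1.275 = 2423.7605 kcal/day.
With stress factor 1.1: 2423.7605 × 1.1 = 2666.1366 kcal/day.
Protein energy = 25% × 2666.1366 = 666.5341 kcal.
Protein = 666.5341 ÷ 4 kcal/g = 166.6335 g.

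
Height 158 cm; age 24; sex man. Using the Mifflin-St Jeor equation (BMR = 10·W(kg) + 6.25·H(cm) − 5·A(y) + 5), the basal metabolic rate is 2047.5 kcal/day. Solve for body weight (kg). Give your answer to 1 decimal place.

2047.5 = 10·W + 6.25(158) − 5(24) + 5
10·W = 2047.5 − 872.5 = 1175, so W = 117.5 kg.

117.5 kg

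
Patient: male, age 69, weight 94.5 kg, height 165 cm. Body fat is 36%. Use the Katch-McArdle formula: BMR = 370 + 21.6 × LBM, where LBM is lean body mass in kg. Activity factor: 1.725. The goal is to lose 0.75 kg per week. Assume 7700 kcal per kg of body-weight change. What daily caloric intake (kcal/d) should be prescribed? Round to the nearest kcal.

LBM = 94.5 × (1 − 0.36) = 60.48 kg. Katch-McArdle: BMR = 370 + 21.6 × 60.48 = 1676.368 kcal/day.
TEE = 1676.368 × 1.725 = 2891.7348 kcal/day.
Required daily deficit = 0.75 × 7700 ÷ 7 = 825 kcal/day.
Target intake = 2891.7348 − 825 = 2066.7348 kcal/day.

2067 kcal/d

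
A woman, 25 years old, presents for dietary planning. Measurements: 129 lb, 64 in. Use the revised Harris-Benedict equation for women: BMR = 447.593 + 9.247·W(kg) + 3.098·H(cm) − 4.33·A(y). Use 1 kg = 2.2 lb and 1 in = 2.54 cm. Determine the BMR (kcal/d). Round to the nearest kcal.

1385 kcal/d

Convert to metric: weight = 129 ÷ 2.2 = 58.6364 kg; height = 64 × 2.54 = 162.56 cm.
Harris-Benedict: BMR = 447.593 + 9.247(58.6364) + 3.098(162.56) − 4.33(25) = 1385.1643 kcal/day.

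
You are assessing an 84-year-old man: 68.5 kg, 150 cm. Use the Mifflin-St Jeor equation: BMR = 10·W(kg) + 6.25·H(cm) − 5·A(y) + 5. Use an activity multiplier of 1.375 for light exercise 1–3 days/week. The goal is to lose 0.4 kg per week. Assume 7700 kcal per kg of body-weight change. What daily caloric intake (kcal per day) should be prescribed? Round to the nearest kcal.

1220 kcal per day

Mifflin-St Jeor (male): BMR = 10(68.5) + 6.25(150) − 5(84) + 5 = 685 + 937.5 − 420 + 5 = 1207.5 kcal/day.
TEE = 1207.5 × 1.375 = 1660.3125 kcal/day.
Required daily deficit = 0.4 × 7700 ÷ 7 = 440 kcal/day.
Target intake = 1660.3125 − 440 = 1220.3125 kcal/day.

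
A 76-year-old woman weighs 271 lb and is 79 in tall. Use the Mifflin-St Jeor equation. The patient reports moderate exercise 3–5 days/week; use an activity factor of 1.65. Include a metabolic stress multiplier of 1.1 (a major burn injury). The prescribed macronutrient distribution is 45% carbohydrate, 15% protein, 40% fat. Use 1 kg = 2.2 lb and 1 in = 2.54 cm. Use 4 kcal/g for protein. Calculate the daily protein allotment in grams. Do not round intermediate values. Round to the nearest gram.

132 g/day

Convert to metric: weight = 271 ÷ 2.2 = 123.1818 kg; height = 79 × 2.54 = 200.66 cm.
Mifflin-St Jeor (female): BMR = 10(123.1818) + 6.25(200.66) − 5(76) − 161 = 1231.8182 + 1254.125 − 380 − 161 = 1944.9432 kcal/day.
TEE = 1944.9432 × 1.65 = 3209.1563 kcal/day.
With stress factor 1.1: 3209.1563 × 1.1 = 3530.0719 kcal/day.
Protein energy = 15% × 3530.0719 = 529.5108 kcal.
Protein = 529.5108 ÷ 4 kcal/g = 132.3777 g.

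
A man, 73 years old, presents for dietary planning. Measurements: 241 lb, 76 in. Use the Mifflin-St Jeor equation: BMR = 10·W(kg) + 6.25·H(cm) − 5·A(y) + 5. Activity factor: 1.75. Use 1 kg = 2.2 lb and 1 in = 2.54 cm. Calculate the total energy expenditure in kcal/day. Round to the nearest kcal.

3398 kcal/day

Convert to metric: weight = 241 ÷ 2.2 = 109.5455 kg; height = 76 × 2.54 = 193.04 cm.
Mifflin-St Jeor (male): BMR = 10(109.5455) + 6.25(193.04) − 5(73) + 5 = 1095.4545 + 1206.5 − 365 + 5 = 1941.9545 kcal/day.
TEE = BMR × activity factor = 1941.9545 × 1.75 = 3398.4205 kcal/day.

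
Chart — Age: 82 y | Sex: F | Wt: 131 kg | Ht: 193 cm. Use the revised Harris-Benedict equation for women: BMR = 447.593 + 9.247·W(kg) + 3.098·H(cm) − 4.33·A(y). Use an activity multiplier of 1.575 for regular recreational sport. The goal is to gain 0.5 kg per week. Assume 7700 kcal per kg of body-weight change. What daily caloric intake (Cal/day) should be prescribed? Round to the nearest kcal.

Harris-Benedict: BMR = 447.593 + 9.247(131) + 3.098(193) − 4.33(82) = 1901.804 kcal/day.
TEE = 1901.804 × 1.575 = 2995.3413 kcal/day.
Required daily surplus = 0.5 × 7700 ÷ 7 = 550 kcal/day.
Target intake = 2995.3413 + 550 = 3545.3413 kcal/day.

3545 Cal/day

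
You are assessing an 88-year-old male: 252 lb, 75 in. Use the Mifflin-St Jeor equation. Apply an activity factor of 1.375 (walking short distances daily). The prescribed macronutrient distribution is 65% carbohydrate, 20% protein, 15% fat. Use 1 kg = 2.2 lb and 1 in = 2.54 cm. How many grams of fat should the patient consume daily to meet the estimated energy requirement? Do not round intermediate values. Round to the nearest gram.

44 g/day

Convert to metric: weight = 252 ÷ 2.2 = 114.5455 kg; height = 75 × 2.54 = 190.5 cm.
Mifflin-St Jeor (male): BMR = 10(114.5455) + 6.25(190.5) − 5(88) + 5 = 1145.4545 + 1190.625 − 440 + 5 = 1901.0795 kcal/day.
TEE = 1901.0795 × 1.375 = 2613.9844 kcal/day.
Fat energy = 15% × 2613.9844 = 392.0977 kcal.
Fat = 392.0977 ÷ 9 kcal/g = 43.5664 g.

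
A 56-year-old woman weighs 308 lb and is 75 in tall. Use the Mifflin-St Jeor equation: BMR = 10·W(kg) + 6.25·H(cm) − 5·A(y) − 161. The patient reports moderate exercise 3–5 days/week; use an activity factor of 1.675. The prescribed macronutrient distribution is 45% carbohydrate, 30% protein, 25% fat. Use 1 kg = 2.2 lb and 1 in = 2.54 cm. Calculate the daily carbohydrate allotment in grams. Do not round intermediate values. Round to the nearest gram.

Convert to metric: weight = 308 ÷ 2.2 = 140 kg; height = 75 × 2.54 = 190.5 cm.
Mifflin-St Jeor (female): BMR = 10(140) + 6.25(190.5) − 5(56) − 161 = 1400 + 1190.625 − 280 − 161 = 2149.625 kcal/day.
TEE = 2149.625 × 1.675 = 3600.6219 kcal/day.
Carbohydrate energy = 45% × 3600.6219 = 1620.2798 kcal.
Carbohydrate = 1620.2798 ÷ 4 kcal/g = 405.07 g.

405 g/day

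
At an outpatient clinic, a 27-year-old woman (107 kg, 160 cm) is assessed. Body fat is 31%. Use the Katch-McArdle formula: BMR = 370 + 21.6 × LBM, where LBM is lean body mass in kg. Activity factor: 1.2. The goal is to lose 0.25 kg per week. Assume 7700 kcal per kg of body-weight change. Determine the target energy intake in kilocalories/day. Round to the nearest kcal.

LBM = 107 × (1 − 0.31) = 73.83 kg. Katch-McArdle: BMR = 370 + 21.6 × 73.83 = 1964.728 kcal/day.
TEE = 1964.728 × 1.2 = 2357.6736 kcal/day.
Required daily deficit = 0.25 × 7700 ÷ 7 = 275 kcal/day.
Target intake = 2357.6736 − 275 = 2082.6736 kcal/day.

2083 kilocalories/day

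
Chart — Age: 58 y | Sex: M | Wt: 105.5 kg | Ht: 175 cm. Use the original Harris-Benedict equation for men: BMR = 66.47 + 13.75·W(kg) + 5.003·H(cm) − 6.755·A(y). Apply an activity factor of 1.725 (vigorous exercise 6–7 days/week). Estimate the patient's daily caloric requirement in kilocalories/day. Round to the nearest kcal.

Harris-Benedict: BMR = 66.47 + 13.75(105.5) + 5.003(175) − 6.755(58) = 2000.83 kcal/day.
TEE = BMR × activity factor = 2000.83 × 1.725 = 3451.4318 kcal/day.

3451 kilocalories/day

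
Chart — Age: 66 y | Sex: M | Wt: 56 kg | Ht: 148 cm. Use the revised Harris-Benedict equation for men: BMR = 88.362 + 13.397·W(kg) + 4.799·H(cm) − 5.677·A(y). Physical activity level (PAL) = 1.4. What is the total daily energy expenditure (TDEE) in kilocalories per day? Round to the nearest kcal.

1644 kilocalories per day

Harris-Benedict: BMR = 88.362 + 13.397(56) + 4.799(148) − 5.677(66) = 1174.164 kcal/day.
TEE = BMR × activity factor = 1174.164 × 1.4 = 1643.8296 kcal/day.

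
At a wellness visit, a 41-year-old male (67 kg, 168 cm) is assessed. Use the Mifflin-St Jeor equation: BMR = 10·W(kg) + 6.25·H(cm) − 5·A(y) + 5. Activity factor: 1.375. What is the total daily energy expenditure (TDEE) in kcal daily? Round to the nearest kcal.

Mifflin-St Jeor (male): BMR = 10(67) + 6.25(168) − 5(41) + 5 = 670 + 1050 − 205 + 5 = 1520 kcal/day.
TEE = BMR × activity factor = 1520 × 1.375 = 2090 kcal/day.

2090 kcal daily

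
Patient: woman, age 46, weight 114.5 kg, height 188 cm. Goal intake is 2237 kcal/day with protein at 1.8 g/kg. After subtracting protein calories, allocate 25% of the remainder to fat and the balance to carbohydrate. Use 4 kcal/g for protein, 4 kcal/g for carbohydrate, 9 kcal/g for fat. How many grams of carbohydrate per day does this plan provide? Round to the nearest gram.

265 g/day

Protein = 1.8 × 114.5 = 206.1 g → 206.1 × 4 = 824.4 kcal.
Non-protein calories = 2237 − 824.4 = 1412.6 kcal.
Fat: 25% × 1412.6 = 353.15 kcal; carbohydrate: 1059.45 kcal.
Carbohydrate: 1059.45 kcal ÷ 4 kcal/g = 264.8625 g.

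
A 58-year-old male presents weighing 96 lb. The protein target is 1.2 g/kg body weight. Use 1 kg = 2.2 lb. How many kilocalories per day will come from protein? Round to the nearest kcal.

Weight in kg = 96 ÷ 2.2 = 43.6364 kg.
Protein = 1.2 g/kg × 43.6364 kg = 52.3636 g/day.
Protein energy = 52.3636 g × 4 kcal/g = 209.4545 kcal/day.

209 kcal/day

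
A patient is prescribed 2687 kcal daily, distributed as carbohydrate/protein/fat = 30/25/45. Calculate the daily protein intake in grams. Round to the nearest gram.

Protein energy = 25% × 2687 = 671.75 kcal.
At 4 kcal/g: 671.75 ÷ 4 = 167.9375 g.

168 g/day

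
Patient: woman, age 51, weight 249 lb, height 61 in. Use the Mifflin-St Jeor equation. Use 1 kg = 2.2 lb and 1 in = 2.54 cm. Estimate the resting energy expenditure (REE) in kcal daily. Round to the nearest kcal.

1684 kcal daily

Convert to metric: weight = 249 ÷ 2.2 = 113.1818 kg; height = 61 × 2.54 = 154.94 cm.
Mifflin-St Jeor (female): BMR = 10(113.1818) + 6.25(154.94) − 5(51) − 161 = 1131.8182 + 968.375 − 255 − 161 = 1684.1932 kcal/day.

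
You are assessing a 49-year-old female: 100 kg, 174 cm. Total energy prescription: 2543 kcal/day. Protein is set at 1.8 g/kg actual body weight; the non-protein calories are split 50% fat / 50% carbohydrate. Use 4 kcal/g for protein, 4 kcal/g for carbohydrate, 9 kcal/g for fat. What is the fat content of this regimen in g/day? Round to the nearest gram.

101 g/day

Protein = 1.8 × 100 = 180 g → 180 × 4 = 720 kcal.
Non-protein calories = 2543 − 720 = 1823 kcal.
Fat: 50% × 1823 = 911.5 kcal; carbohydrate: 911.5 kcal.
Fat: 911.5 kcal ÷ 9 kcal/g = 101.2778 g.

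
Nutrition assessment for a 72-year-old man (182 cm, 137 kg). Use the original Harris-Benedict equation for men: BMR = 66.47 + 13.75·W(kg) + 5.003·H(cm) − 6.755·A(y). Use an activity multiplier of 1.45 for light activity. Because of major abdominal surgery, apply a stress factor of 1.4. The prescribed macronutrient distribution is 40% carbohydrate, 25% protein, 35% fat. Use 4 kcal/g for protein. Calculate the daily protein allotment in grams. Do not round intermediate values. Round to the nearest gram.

301 g/day

Harris-Benedict: BMR = 66.47 + 13.75(137) + 5.003(182) − 6.755(72) = 2374.406 kcal/day.
TEE = 2374.406 × 1.45 = 3442.8887 kcal/day.
With stress factor 1.4: 3442.8887 × 1.4 = 4820.0442 kcal/day.
Protein energy = 25% × 4820.0442 = 1205.011 kcal.
Protein = 1205.011 ÷ 4 kcal/g = 301.2528 g.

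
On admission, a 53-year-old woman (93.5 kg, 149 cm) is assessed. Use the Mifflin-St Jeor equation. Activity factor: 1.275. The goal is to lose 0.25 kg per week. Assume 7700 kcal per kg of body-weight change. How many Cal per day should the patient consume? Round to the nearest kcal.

Mifflin-St Jeor (female): BMR = 10(93.5) + 6.25(149) − 5(53) − 161 = 935 + 931.25 − 265 − 161 = 1440.25 kcal/day.
TEE = 1440.25 × 1.275 = 1836.3188 kcal/day.
Required daily deficit = 0.25 × 7700 ÷ 7 = 275 kcal/day.
Target intake = 1836.3188 − 275 = 1561.3188 kcal/day.

1561 Cal per day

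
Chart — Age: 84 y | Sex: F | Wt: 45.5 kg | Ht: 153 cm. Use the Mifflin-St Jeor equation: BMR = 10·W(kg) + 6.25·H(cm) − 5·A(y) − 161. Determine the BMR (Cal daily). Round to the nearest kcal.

830 Cal daily

Mifflin-St Jeor (female): BMR = 10(45.5) + 6.25(153) − 5(84) − 161 = 455 + 956.25 − 420 − 161 = 830.25 kcal/day.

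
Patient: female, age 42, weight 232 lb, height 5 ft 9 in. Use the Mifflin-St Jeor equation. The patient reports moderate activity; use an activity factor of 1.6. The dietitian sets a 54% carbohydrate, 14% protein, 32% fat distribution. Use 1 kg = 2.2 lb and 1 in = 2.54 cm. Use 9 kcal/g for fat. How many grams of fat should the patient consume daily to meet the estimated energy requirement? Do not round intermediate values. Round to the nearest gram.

Convert to metric: weight = 232 ÷ 2.2 = 105.4545 kg; height = (5×12 + 9) × 2.54 = 69 × 2.54 = 175.26 cm.
Mifflin-St Jeor (female): BMR = 10(105.4545) + 6.25(175.26) − 5(42) − 161 = 1054.5455 + 1095.375 − 210 − 161 = 1778.9205 kcal/day.
TEE = 1778.9205 × 1.6 = 2846.2727 kcal/day.
Fat energy = 32% × 2846.2727 = 910.8073 kcal.
Fat = 910.8073 ÷ 9 kcal/g = 101.2008 g.

101 g/day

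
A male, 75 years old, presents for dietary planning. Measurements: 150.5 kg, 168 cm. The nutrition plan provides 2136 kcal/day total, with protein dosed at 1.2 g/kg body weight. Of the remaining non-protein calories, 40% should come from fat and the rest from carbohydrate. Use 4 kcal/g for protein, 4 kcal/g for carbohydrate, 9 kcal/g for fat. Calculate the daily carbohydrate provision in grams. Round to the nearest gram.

212 g/day

Protein = 1.2 × 150.5 = 180.6 g → 180.6 × 4 = 722.4 kcal.
Non-protein calories = 2136 − 722.4 = 1413.6 kcal.
Fat: 40% × 1413.6 = 565.44 kcal; carbohydrate: 848.16 kcal.
Carbohydrate: 848.16 kcal ÷ 4 kcal/g = 212.04 g.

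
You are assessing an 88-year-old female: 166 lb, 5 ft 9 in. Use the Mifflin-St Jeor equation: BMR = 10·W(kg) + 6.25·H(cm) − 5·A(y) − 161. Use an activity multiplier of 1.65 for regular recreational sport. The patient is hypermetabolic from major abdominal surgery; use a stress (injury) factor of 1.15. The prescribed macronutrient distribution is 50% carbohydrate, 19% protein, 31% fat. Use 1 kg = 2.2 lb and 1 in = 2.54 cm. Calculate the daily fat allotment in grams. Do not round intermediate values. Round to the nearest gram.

82 g/day

Convert to metric: weight = 166 ÷ 2.2 = 75.4545 kg; height = (5×12 + 9) × 2.54 = 69 × 2.54 = 175.26 cm.
Mifflin-St Jeor (female): BMR = 10(75.4545) + 6.25(175.26) − 5(88) − 161 = 754.5455 + 1095.375 − 440 − 161 = 1248.9205 kcal/day.
TEE = 1248.9205 × 1.65 = 2060.7187 kcal/day.
With stress factor 1.15: 2060.7187 × 1.15 = 2369.8266 kcal/day.
Fat energy = 31% × 2369.8266 = 734.6462 kcal.
Fat = 734.6462 ÷ 9 kcal/g = 81.6274 g.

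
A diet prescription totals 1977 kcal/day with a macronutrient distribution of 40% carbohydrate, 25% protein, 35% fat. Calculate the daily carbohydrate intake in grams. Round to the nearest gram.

198 g/day

Carbohydrate energy = 40% × 1977 = 790.8 kcal.
At 4 kcal/g: 790.8 ÷ 4 = 197.7 g.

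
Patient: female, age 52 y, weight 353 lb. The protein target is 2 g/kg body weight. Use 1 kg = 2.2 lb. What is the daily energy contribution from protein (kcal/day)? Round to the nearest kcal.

Weight in kg = 353 ÷ 2.2 = 160.4545 kg.
Protein = 2 g/kg × 160.4545 kg = 320.9091 g/day.
Protein energy = 320.9091 g × 4 kcal/g = 1283.6364 kcal/day.

1284 kcal/day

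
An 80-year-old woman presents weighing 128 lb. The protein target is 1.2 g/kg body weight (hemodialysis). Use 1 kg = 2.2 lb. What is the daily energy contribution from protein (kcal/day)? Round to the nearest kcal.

279 kcal/day

Weight in kg = 128 ÷ 2.2 = 58.1818 kg.
Protein = 1.2 g/kg × 58.1818 kg = 69.8182 g/day.
Protein energy = 69.8182 g × 4 kcal/g = 279.2727 kcal/day.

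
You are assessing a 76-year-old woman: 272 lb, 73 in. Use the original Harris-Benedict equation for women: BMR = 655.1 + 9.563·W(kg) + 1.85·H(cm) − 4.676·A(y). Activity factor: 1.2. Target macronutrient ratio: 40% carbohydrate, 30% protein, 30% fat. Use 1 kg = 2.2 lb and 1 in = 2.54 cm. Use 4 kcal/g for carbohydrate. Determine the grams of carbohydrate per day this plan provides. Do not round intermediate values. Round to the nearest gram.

Convert to metric: weight = 272 ÷ 2.2 = 123.6364 kg; height = 73 × 2.54 = 185.42 cm.
Harris-Benedict: BMR = 655.1 + 9.563(123.6364) + 1.85(185.42) − 4.676(76) = 1825.0855 kcal/day.
TEE = 1825.0855 × 1.2 = 2190.1027 kcal/day.
Carbohydrate energy = 40% × 2190.1027 = 876.0411 kcal.
Carbohydrate = 876.0411 ÷ 4 kcal/g = 219.0103 g.

219 g/day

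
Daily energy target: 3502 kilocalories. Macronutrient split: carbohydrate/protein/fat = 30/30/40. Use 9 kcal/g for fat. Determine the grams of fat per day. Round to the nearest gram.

Fat energy = 40% × 3502 = 1400.8 kcal.
At 9 kcal/g: 1400.8 ÷ 9 = 155.6444 g.

156 g/day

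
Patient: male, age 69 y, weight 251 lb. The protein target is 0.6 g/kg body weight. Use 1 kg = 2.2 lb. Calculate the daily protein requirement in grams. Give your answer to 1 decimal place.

Weight in kg = 251 ÷ 2.2 = 114.0909 kg.
Protein = 0.6 g/kg × 114.0909 kg = 68.4545 g/day.

68.5 g/day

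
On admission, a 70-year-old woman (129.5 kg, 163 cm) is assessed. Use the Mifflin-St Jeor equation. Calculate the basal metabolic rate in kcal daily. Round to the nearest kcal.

1803 kcal daily

Mifflin-St Jeor (female): BMR = 10(129.5) + 6.25(163) − 5(70) − 161 = 1295 + 1018.75 − 350 − 161 = 1802.75 kcal/day.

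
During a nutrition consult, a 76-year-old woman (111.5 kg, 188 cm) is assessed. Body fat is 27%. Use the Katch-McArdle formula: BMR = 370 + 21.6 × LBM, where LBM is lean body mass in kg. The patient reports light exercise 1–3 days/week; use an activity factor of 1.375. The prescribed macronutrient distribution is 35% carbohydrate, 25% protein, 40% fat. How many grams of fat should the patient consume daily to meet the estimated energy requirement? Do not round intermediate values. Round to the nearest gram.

LBM = 111.5 × (1 − 0.27) = 81.395 kg. Katch-McArdle: BMR = 370 + 21.6 × 81.395 = 2128.132 kcal/day.
TEE = 2128.132 × 1.375 = 2926.1815 kcal/day.
Fat energy = 40% × 2926.1815 = 1170.4726 kcal.
Fat = 1170.4726 ÷ 9 kcal/g = 130.0525 g.

130 g/day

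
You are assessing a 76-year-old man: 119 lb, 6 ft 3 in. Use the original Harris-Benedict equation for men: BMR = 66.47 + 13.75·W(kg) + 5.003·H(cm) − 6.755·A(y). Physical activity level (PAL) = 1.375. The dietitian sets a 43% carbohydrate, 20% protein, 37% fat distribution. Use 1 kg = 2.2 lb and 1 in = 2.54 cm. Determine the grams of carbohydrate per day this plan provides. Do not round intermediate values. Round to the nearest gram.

Convert to metric: weight = 119 ÷ 2.2 = 54.0909 kg; height = (6×12 + 3) × 2.54 = 75 × 2.54 = 190.5 cm.
Harris-Benedict: BMR = 66.47 + 13.75(54.0909) + 5.003(190.5) − 6.755(76) = 1249.9115 kcal/day.
TEE = 1249.9115 × 1.375 = 1718.6283 kcal/day.
Carbohydrate energy = 43% × 1718.6283 = 739.0102 kcal.
Carbohydrate = 739.0102 ÷ 4 kcal/g = 184.7525 g.

185 g/day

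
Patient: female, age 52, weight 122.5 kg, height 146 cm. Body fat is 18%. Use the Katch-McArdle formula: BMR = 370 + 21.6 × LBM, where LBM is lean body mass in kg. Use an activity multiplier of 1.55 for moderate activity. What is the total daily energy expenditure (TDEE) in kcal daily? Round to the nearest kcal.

3937 kcal daily

LBM = 122.5 × (1 − 0.18) = 100.45 kg. Katch-McArdle: BMR = 370 + 21.6 × 100.45 = 2539.72 kcal/day.
TEE = BMR × activity factor = 2539.72 × 1.55 = 3936.566 kcal/day.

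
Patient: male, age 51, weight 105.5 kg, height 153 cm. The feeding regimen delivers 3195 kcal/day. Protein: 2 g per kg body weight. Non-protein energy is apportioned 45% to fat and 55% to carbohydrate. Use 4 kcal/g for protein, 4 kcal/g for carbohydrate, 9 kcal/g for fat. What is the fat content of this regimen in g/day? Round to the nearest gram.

Protein = 2 × 105.5 = 211 g → 211 × 4 = 844 kcal.
Non-protein calories = 3195 − 844 = 2351 kcal.
Fat: 45% × 2351 = 1057.95 kcal; carbohydrate: 1293.05 kcal.
Fat: 1057.95 kcal ÷ 9 kcal/g = 117.55 g.

118 g/day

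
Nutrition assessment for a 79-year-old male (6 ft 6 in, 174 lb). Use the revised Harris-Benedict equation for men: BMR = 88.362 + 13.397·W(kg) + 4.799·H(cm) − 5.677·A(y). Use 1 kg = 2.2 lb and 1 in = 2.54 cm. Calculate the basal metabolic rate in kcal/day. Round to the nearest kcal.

1650 kcal/day

Convert to metric: weight = 174 ÷ 2.2 = 79.0909 kg; height = (6×12 + 6) × 2.54 = 78 × 2.54 = 198.12 cm.
Harris-Benedict: BMR = 88.362 + 13.397(79.0909) + 4.799(198.12) − 5.677(79) = 1650.2378 kcal/day.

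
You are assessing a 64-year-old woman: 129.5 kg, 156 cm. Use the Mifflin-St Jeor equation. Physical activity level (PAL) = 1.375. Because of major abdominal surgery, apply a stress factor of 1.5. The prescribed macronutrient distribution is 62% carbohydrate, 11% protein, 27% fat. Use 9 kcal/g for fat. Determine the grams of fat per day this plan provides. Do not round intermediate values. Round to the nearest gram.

Mifflin-St Jeor (female): BMR = 10(129.5) + 6.25(156) − 5(64) − 161 = 1295 + 975 − 320 − 161 = 1789 kcal/day.
TEE = 1789 × 1.375 = 2459.875 kcal/day.
With stress factor 1.5: 2459.875 × 1.5 = 3689.8125 kcal/day.
Fat energy = 27% × 3689.8125 = 996.2494 kcal.
Fat = 996.2494 ÷ 9 kcal/g = 110.6944 g.

111 g/day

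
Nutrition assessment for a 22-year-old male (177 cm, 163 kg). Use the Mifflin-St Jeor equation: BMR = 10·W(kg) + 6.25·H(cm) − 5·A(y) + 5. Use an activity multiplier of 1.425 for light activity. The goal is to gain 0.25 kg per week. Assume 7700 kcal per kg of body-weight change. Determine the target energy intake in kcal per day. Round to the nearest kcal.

Mifflin-St Jeor (male): BMR = 10(163) + 6.25(177) − 5(22) + 5 = 1630 + 1106.25 − 110 + 5 = 2631.25 kcal/day.
TEE = 2631.25 × 1.425 = 3749.5313 kcal/day.
Required daily surplus = 0.25 × 7700 ÷ 7 = 275 kcal/day.
Target intake = 3749.5313 + 275 = 4024.5313 kcal/day.

4025 kcal per day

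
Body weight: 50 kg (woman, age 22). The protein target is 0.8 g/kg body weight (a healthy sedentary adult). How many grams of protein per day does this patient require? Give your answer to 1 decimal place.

Protein = 0.8 g/kg × 50 kg = 40 g/day.

40.0 g/day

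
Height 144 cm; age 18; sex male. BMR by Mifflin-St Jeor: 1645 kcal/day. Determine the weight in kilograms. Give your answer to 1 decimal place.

83.0 kg

1645 = 10·W + 6.25(144) − 5(18) + 5
10·W = 1645 − 815 = 830, so W = 83 kg.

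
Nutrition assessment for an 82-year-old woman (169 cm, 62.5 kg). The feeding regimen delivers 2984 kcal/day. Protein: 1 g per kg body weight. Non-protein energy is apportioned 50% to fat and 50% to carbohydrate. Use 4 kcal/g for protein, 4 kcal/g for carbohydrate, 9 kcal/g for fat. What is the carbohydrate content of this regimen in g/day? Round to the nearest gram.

342 g/day

Protein = 1 × 62.5 = 62.5 g → 62.5 × 4 = 250 kcal.
Non-protein calories = 2984 − 250 = 2734 kcal.
Fat: 50% × 2734 = 1367 kcal; carbohydrate: 1367 kcal.
Carbohydrate: 1367 kcal ÷ 4 kcal/g = 341.75 g.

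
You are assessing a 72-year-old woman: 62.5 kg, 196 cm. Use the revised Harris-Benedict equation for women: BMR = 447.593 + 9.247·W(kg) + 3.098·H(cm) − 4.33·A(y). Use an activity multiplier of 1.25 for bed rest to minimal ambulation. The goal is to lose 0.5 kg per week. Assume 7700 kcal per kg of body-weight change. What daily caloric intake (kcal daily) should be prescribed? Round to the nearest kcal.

1101 kcal daily

Harris-Benedict: BMR = 447.593 + 9.247(62.5) + 3.098(196) − 4.33(72) = 1320.9785 kcal/day.
TEE = 1320.9785 × 1.25 = 1651.2231 kcal/day.
Required daily deficit = 0.5 × 7700 ÷ 7 = 550 kcal/day.
Target intake = 1651.2231 − 550 = 1101.2231 kcal/day.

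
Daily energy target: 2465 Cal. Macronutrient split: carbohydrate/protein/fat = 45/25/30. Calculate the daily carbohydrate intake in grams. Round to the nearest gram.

Carbohydrate energy = 45% × 2465 = 1109.25 kcal.
At 4 kcal/g: 1109.25 ÷ 4 = 277.3125 g.

277 g/day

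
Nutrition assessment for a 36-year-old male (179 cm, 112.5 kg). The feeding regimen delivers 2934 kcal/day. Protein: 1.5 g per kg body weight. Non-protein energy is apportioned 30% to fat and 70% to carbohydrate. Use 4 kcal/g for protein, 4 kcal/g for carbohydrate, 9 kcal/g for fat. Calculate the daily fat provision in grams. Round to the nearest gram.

Protein = 1.5 × 112.5 = 168.75 g → 168.75 × 4 = 675 kcal.
Non-protein calories = 2934 − 675 = 2259 kcal.
Fat: 30% × 2259 = 677.7 kcal; carbohydrate: 1581.3 kcal.
Fat: 677.7 kcal ÷ 9 kcal/g = 75.3 g.

75 g/day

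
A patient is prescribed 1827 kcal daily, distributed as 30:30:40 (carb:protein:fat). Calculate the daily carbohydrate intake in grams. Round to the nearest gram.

Carbohydrate energy = 30% × 1827 = 548.1 kcal.
At 4 kcal/g: 548.1 ÷ 4 = 137.025 g.

137 g/day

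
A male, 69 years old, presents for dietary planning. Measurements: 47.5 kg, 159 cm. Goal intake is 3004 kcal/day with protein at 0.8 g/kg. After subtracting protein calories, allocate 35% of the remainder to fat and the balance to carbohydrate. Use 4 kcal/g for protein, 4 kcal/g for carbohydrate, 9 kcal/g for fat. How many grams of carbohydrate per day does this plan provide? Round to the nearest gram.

463 g/day

Protein = 0.8 × 47.5 = 38 g → 38 × 4 = 152 kcal.
Non-protein calories = 3004 − 152 = 2852 kcal.
Fat: 35% × 2852 = 998.2 kcal; carbohydrate: 1853.8 kcal.
Carbohydrate: 1853.8 kcal ÷ 4 kcal/g = 463.45 g.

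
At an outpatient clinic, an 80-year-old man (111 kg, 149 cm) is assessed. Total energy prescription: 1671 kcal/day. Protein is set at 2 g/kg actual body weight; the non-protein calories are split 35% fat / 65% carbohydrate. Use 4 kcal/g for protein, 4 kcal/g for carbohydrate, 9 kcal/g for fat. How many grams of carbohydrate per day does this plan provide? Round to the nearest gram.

127 g/day

Protein = 2 × 111 = 222 g → 222 × 4 = 888 kcal.
Non-protein calories = 1671 − 888 = 783 kcal.
Fat: 35% × 783 = 274.05 kcal; carbohydrate: 508.95 kcal.
Carbohydrate: 508.95 kcal ÷ 4 kcal/g = 127.2375 g.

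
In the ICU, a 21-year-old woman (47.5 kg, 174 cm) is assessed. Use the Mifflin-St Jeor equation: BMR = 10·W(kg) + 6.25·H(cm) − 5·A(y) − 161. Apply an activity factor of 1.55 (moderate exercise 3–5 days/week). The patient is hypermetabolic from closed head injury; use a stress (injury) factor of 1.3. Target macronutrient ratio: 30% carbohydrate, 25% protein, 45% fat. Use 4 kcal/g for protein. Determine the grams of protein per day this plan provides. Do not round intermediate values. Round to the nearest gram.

163 g/day

Mifflin-St Jeor (female): BMR = 10(47.5) + 6.25(174) − 5(21) − 161 = 475 + 1087.5 − 105 − 161 = 1296.5 kcal/day.
TEE = 1296.5 × 1.55 = 2009.575 kcal/day.
With stress factor 1.3: 2009.575 × 1.3 = 2612.4475 kcal/day.
Protein energy = 25% × 2612.4475 = 653.1119 kcal.
Protein = 653.1119 ÷ 4 kcal/g = 163.278 g.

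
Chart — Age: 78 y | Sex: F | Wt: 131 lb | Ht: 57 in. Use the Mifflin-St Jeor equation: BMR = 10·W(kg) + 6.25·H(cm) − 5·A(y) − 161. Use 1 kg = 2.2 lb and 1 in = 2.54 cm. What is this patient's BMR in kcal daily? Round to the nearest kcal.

Convert to metric: weight = 131 ÷ 2.2 = 59.5455 kg; height = 57 × 2.54 = 144.78 cm.
Mifflin-St Jeor (female): BMR = 10(59.5455) + 6.25(144.78) − 5(78) − 161 = 595.4545 + 904.875 − 390 − 161 = 949.3295 kcal/day.

949 kcal daily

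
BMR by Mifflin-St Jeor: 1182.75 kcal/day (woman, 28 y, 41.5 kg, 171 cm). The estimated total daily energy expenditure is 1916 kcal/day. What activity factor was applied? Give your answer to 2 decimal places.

1.62

Activity factor = TEE ÷ BMR = 1916 ÷ 1182.75 = 1.62.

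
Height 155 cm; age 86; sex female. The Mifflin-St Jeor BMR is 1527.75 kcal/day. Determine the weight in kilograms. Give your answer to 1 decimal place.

115.0 kg

1527.75 = 10·W + 6.25(155) − 5(86) − 161
10·W = 1527.75 − 377.75 = 1150, so W = 115 kg.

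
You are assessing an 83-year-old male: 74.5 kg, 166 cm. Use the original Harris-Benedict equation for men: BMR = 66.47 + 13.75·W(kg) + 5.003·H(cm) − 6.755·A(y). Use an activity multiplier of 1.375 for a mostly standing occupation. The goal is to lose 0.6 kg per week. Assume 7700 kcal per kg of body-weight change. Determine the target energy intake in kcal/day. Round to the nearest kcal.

1211 kcal/day

Harris-Benedict: BMR = 66.47 + 13.75(74.5) + 5.003(166) − 6.755(83) = 1360.678 kcal/day.
TEE = 1360.678 × 1.375 = 1870.9323 kcal/day.
Required daily deficit = 0.6 × 7700 ÷ 7 = 660 kcal/day.
Target intake = 1870.9323 − 660 = 1210.9323 kcal/day.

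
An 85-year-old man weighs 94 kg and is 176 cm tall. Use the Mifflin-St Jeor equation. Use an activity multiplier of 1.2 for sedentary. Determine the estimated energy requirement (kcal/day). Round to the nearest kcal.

Mifflin-St Jeor (male): BMR = 10(94) + 6.25(176) − 5(85) + 5 = 940 + 1100 − 425 + 5 = 1620 kcal/day.
TEE = BMR × activity factor = 1620 × 1.2 = 1944 kcal/day.

1944 kcal/day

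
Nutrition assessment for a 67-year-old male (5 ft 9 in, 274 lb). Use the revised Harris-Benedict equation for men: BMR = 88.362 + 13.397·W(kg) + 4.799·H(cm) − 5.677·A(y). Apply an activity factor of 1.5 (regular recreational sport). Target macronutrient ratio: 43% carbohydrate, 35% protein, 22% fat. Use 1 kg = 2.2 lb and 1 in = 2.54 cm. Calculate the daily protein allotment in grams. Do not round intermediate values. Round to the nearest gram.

Convert to metric: weight = 274 ÷ 2.2 = 124.5455 kg; height = (5×12 + 9) × 2.54 = 69 × 2.54 = 175.26 cm.
Harris-Benedict: BMR = 88.362 + 13.397(124.5455) + 4.799(175.26) − 5.677(67) = 2217.6112 kcal/day.
TEE = 2217.6112 × 1.5 = 3326.4168 kcal/day.
Protein energy = 35% × 3326.4168 = 1164.2459 kcal.
Protein = 1164.2459 ÷ 4 kcal/g = 291.0615 g.

291 g/day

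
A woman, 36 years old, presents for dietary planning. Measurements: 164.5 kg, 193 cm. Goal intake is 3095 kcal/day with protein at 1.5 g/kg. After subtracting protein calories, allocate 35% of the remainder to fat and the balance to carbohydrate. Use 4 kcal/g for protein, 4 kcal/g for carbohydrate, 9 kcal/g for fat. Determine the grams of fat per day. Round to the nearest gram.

Protein = 1.5 × 164.5 = 246.75 g → 246.75 × 4 = 987 kcal.
Non-protein calories = 3095 − 987 = 2108 kcal.
Fat: 35% × 2108 = 737.8 kcal; carbohydrate: 1370.2 kcal.
Fat: 737.8 kcal ÷ 9 kcal/g = 81.9778 g.

82 g/day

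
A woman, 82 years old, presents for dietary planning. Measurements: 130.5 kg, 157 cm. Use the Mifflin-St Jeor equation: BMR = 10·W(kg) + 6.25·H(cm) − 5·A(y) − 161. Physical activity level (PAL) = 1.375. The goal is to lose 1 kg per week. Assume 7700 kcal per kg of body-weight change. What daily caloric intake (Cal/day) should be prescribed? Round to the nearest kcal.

Mifflin-St Jeor (female): BMR = 10(130.5) + 6.25(157) − 5(82) − 161 = 1305 + 981.25 − 410 − 161 = 1715.25 kcal/day.
TEE = 1715.25 × 1.375 = 2358.4688 kcal/day.
Required daily deficit = 1 × 7700 ÷ 7 = 1100 kcal/day.
Target intake = 2358.4688 − 1100 = 1258.4688 kcal/day.

1258 Cal/day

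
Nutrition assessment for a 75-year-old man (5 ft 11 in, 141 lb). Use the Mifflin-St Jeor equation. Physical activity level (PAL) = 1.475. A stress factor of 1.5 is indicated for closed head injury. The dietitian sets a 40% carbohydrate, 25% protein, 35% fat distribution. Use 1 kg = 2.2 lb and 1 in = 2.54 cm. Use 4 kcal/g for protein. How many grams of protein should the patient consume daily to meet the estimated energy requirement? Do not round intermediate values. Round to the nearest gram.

193 g/day

Convert to metric: weight = 141 ÷ 2.2 = 64.0909 kg; height = (5×12 + 11) × 2.54 = 71 × 2.54 = 180.34 cm.
Mifflin-St Jeor (male): BMR = 10(64.0909) + 6.25(180.34) − 5(75) + 5 = 640.9091 + 1127.125 − 375 + 5 = 1398.0341 kcal/day.
TEE = 1398.0341 × 1.475 = 2062.1003 kcal/day.
With stress factor 1.5: 2062.1003 × 1.5 = 3093.1504 kcal/day.
Protein energy = 25% × 3093.1504 = 773.2876 kcal.
Protein = 773.2876 ÷ 4 kcal/g = 193.3219 g.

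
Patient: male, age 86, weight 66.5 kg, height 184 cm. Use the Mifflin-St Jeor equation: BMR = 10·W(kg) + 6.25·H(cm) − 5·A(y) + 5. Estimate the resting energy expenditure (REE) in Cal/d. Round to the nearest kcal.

1390 Cal/d

Mifflin-St Jeor (male): BMR = 10(66.5) + 6.25(184) − 5(86) + 5 = 665 + 1150 − 430 + 5 = 1390 kcal/day.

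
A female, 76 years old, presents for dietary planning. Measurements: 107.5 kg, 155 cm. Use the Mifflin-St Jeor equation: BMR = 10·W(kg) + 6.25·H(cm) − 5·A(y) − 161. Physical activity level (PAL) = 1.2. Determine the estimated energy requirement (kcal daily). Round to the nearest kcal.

Mifflin-St Jeor (female): BMR = 10(107.5) + 6.25(155) − 5(76) − 161 = 1075 + 968.75 − 380 − 161 = 1502.75 kcal/day.
TEE = BMR × activity factor = 1502.75 × 1.2 = 1803.3 kcal/day.

1803 kcal daily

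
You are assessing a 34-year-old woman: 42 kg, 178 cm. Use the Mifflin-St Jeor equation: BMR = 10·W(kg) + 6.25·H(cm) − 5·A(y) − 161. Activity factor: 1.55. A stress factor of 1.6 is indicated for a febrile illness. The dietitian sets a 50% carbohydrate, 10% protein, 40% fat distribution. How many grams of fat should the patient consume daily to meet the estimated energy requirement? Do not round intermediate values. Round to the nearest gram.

Mifflin-St Jeor (female): BMR = 10(42) + 6.25(178) − 5(34) − 161 = 420 + 1112.5 − 170 − 161 = 1201.5 kcal/day.
TEE = 1201.5 × 1.55 = 1862.325 kcal/day.
With stress factor 1.6: 1862.325 × 1.6 = 2979.72 kcal/day.
Fat energy = 40% × 2979.72 = 1191.888 kcal.
Fat = 1191.888 ÷ 9 kcal/g = 132.432 g.

132 g/day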